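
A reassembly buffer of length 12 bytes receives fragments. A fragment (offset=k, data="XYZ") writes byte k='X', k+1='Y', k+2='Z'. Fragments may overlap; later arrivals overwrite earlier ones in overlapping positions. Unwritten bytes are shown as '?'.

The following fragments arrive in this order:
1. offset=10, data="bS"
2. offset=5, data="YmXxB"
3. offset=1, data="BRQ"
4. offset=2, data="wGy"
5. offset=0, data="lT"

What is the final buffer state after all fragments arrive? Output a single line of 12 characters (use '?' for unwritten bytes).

Answer: lTwGyYmXxBbS

Derivation:
Fragment 1: offset=10 data="bS" -> buffer=??????????bS
Fragment 2: offset=5 data="YmXxB" -> buffer=?????YmXxBbS
Fragment 3: offset=1 data="BRQ" -> buffer=?BRQ?YmXxBbS
Fragment 4: offset=2 data="wGy" -> buffer=?BwGyYmXxBbS
Fragment 5: offset=0 data="lT" -> buffer=lTwGyYmXxBbS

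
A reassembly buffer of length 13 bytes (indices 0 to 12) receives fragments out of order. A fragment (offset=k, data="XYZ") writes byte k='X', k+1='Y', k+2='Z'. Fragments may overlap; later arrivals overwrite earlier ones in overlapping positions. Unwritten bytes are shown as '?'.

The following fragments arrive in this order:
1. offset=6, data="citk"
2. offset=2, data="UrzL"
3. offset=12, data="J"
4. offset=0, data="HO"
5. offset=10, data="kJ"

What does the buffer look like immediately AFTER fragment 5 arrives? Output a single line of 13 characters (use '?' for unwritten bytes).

Fragment 1: offset=6 data="citk" -> buffer=??????citk???
Fragment 2: offset=2 data="UrzL" -> buffer=??UrzLcitk???
Fragment 3: offset=12 data="J" -> buffer=??UrzLcitk??J
Fragment 4: offset=0 data="HO" -> buffer=HOUrzLcitk??J
Fragment 5: offset=10 data="kJ" -> buffer=HOUrzLcitkkJJ

Answer: HOUrzLcitkkJJ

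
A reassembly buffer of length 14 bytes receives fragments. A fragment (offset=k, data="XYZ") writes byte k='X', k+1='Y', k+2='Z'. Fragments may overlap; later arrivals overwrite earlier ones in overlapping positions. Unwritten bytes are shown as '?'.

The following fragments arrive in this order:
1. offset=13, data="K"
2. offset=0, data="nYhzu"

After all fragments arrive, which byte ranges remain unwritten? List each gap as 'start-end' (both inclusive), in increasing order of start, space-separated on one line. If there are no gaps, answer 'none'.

Fragment 1: offset=13 len=1
Fragment 2: offset=0 len=5
Gaps: 5-12

Answer: 5-12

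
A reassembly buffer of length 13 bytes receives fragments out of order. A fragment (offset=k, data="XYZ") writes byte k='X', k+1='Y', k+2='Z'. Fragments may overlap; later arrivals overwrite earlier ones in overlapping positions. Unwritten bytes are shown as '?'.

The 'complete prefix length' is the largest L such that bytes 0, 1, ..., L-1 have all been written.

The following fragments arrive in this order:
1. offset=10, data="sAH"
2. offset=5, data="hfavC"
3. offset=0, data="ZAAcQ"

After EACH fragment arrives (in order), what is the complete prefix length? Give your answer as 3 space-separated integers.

Answer: 0 0 13

Derivation:
Fragment 1: offset=10 data="sAH" -> buffer=??????????sAH -> prefix_len=0
Fragment 2: offset=5 data="hfavC" -> buffer=?????hfavCsAH -> prefix_len=0
Fragment 3: offset=0 data="ZAAcQ" -> buffer=ZAAcQhfavCsAH -> prefix_len=13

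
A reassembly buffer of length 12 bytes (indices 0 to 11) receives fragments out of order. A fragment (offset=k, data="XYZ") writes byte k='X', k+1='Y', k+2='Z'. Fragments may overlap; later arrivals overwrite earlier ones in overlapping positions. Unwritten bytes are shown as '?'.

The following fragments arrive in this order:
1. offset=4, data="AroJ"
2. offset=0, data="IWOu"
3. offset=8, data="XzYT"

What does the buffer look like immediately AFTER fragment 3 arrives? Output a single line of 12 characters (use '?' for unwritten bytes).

Answer: IWOuAroJXzYT

Derivation:
Fragment 1: offset=4 data="AroJ" -> buffer=????AroJ????
Fragment 2: offset=0 data="IWOu" -> buffer=IWOuAroJ????
Fragment 3: offset=8 data="XzYT" -> buffer=IWOuAroJXzYT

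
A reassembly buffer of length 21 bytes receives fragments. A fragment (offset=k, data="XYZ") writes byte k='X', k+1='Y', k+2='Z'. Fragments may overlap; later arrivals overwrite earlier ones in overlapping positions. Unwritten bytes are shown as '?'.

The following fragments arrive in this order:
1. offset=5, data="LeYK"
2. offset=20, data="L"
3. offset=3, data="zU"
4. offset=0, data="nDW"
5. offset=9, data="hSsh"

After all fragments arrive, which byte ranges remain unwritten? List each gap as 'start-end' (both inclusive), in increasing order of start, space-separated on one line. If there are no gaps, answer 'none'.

Answer: 13-19

Derivation:
Fragment 1: offset=5 len=4
Fragment 2: offset=20 len=1
Fragment 3: offset=3 len=2
Fragment 4: offset=0 len=3
Fragment 5: offset=9 len=4
Gaps: 13-19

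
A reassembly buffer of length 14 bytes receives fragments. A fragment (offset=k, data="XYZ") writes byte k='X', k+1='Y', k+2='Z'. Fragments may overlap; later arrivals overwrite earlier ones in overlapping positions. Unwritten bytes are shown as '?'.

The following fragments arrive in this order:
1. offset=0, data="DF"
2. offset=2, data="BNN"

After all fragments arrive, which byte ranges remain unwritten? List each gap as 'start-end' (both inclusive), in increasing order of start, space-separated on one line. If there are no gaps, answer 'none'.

Answer: 5-13

Derivation:
Fragment 1: offset=0 len=2
Fragment 2: offset=2 len=3
Gaps: 5-13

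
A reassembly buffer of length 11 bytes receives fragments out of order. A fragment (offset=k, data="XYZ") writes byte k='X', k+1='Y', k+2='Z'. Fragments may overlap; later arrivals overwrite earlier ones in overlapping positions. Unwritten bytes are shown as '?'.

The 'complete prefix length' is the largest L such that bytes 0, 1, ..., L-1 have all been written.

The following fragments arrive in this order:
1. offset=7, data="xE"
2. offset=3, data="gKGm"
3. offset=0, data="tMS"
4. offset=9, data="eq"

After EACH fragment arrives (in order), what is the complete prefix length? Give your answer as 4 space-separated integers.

Fragment 1: offset=7 data="xE" -> buffer=???????xE?? -> prefix_len=0
Fragment 2: offset=3 data="gKGm" -> buffer=???gKGmxE?? -> prefix_len=0
Fragment 3: offset=0 data="tMS" -> buffer=tMSgKGmxE?? -> prefix_len=9
Fragment 4: offset=9 data="eq" -> buffer=tMSgKGmxEeq -> prefix_len=11

Answer: 0 0 9 11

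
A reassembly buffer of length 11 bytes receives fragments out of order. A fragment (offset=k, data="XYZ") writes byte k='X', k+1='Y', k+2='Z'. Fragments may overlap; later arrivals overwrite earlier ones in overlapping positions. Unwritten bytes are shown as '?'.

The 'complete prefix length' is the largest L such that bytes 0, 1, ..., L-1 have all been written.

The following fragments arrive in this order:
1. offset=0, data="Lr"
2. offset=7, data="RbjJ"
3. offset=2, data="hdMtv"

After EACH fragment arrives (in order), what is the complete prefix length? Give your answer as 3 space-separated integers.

Fragment 1: offset=0 data="Lr" -> buffer=Lr????????? -> prefix_len=2
Fragment 2: offset=7 data="RbjJ" -> buffer=Lr?????RbjJ -> prefix_len=2
Fragment 3: offset=2 data="hdMtv" -> buffer=LrhdMtvRbjJ -> prefix_len=11

Answer: 2 2 11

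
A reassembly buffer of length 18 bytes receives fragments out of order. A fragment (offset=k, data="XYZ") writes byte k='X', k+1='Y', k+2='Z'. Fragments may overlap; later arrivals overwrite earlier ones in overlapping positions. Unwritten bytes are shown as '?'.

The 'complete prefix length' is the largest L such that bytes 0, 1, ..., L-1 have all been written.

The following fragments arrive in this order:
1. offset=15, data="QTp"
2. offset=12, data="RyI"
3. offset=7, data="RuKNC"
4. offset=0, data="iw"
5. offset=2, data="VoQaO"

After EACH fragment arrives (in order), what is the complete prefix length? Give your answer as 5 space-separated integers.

Fragment 1: offset=15 data="QTp" -> buffer=???????????????QTp -> prefix_len=0
Fragment 2: offset=12 data="RyI" -> buffer=????????????RyIQTp -> prefix_len=0
Fragment 3: offset=7 data="RuKNC" -> buffer=???????RuKNCRyIQTp -> prefix_len=0
Fragment 4: offset=0 data="iw" -> buffer=iw?????RuKNCRyIQTp -> prefix_len=2
Fragment 5: offset=2 data="VoQaO" -> buffer=iwVoQaORuKNCRyIQTp -> prefix_len=18

Answer: 0 0 0 2 18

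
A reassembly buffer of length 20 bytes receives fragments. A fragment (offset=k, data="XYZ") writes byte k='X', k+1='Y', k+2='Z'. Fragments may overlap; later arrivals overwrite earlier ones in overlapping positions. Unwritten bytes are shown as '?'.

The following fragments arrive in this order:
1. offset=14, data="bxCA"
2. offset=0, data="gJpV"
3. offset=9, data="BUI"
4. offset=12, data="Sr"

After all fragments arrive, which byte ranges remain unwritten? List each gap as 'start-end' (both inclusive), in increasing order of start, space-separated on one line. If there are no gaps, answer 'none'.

Answer: 4-8 18-19

Derivation:
Fragment 1: offset=14 len=4
Fragment 2: offset=0 len=4
Fragment 3: offset=9 len=3
Fragment 4: offset=12 len=2
Gaps: 4-8 18-19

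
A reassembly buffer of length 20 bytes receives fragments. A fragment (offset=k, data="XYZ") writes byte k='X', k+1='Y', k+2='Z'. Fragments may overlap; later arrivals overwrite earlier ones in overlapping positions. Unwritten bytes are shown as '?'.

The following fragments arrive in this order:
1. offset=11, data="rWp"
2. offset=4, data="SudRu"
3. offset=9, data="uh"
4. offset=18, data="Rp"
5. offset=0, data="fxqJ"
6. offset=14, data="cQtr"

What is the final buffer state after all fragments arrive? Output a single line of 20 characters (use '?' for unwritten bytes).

Fragment 1: offset=11 data="rWp" -> buffer=???????????rWp??????
Fragment 2: offset=4 data="SudRu" -> buffer=????SudRu??rWp??????
Fragment 3: offset=9 data="uh" -> buffer=????SudRuuhrWp??????
Fragment 4: offset=18 data="Rp" -> buffer=????SudRuuhrWp????Rp
Fragment 5: offset=0 data="fxqJ" -> buffer=fxqJSudRuuhrWp????Rp
Fragment 6: offset=14 data="cQtr" -> buffer=fxqJSudRuuhrWpcQtrRp

Answer: fxqJSudRuuhrWpcQtrRp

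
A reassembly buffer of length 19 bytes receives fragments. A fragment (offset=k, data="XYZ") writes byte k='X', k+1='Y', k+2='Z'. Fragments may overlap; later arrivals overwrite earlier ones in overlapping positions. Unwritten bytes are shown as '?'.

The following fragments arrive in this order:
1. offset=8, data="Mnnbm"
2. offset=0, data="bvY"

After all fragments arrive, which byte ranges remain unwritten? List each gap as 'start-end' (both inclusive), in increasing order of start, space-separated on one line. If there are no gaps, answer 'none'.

Fragment 1: offset=8 len=5
Fragment 2: offset=0 len=3
Gaps: 3-7 13-18

Answer: 3-7 13-18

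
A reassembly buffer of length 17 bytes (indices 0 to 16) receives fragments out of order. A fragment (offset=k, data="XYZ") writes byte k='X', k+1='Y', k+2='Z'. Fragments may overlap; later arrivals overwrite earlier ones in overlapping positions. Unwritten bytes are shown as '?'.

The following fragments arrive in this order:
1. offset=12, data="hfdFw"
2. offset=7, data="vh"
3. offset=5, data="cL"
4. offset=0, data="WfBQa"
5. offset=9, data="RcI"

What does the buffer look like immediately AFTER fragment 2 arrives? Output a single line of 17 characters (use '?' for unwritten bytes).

Answer: ???????vh???hfdFw

Derivation:
Fragment 1: offset=12 data="hfdFw" -> buffer=????????????hfdFw
Fragment 2: offset=7 data="vh" -> buffer=???????vh???hfdFw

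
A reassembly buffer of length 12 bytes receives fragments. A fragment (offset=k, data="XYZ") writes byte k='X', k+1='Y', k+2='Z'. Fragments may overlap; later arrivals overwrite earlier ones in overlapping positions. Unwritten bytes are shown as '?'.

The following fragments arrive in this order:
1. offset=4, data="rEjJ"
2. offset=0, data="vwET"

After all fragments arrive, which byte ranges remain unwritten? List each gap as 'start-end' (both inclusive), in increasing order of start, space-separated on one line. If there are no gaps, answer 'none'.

Answer: 8-11

Derivation:
Fragment 1: offset=4 len=4
Fragment 2: offset=0 len=4
Gaps: 8-11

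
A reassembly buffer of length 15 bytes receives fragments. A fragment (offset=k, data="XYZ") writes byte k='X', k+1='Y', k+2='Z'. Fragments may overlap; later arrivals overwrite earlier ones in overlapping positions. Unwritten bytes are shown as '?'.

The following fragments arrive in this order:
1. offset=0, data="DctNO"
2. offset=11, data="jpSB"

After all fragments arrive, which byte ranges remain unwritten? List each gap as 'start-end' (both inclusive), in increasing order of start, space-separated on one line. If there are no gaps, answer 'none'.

Answer: 5-10

Derivation:
Fragment 1: offset=0 len=5
Fragment 2: offset=11 len=4
Gaps: 5-10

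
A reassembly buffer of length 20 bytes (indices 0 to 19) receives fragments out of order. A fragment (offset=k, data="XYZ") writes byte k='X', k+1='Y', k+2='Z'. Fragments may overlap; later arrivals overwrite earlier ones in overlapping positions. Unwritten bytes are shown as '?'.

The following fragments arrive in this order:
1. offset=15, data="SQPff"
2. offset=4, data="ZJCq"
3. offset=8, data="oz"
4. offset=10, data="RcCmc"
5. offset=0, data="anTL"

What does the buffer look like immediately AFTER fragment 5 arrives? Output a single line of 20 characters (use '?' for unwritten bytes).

Answer: anTLZJCqozRcCmcSQPff

Derivation:
Fragment 1: offset=15 data="SQPff" -> buffer=???????????????SQPff
Fragment 2: offset=4 data="ZJCq" -> buffer=????ZJCq???????SQPff
Fragment 3: offset=8 data="oz" -> buffer=????ZJCqoz?????SQPff
Fragment 4: offset=10 data="RcCmc" -> buffer=????ZJCqozRcCmcSQPff
Fragment 5: offset=0 data="anTL" -> buffer=anTLZJCqozRcCmcSQPff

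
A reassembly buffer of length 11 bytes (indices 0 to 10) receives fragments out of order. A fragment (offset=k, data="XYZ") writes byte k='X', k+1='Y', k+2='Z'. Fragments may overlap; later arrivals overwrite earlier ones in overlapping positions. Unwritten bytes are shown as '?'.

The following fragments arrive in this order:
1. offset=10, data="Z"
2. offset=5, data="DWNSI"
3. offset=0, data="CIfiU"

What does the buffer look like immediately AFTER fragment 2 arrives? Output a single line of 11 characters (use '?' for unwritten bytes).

Fragment 1: offset=10 data="Z" -> buffer=??????????Z
Fragment 2: offset=5 data="DWNSI" -> buffer=?????DWNSIZ

Answer: ?????DWNSIZ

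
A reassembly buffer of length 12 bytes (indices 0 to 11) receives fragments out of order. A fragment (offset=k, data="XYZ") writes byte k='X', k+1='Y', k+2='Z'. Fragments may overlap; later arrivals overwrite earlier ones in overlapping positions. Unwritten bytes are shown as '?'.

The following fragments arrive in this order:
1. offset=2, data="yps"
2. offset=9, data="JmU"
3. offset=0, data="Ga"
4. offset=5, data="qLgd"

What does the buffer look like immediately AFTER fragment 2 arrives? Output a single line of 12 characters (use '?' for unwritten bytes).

Fragment 1: offset=2 data="yps" -> buffer=??yps???????
Fragment 2: offset=9 data="JmU" -> buffer=??yps????JmU

Answer: ??yps????JmU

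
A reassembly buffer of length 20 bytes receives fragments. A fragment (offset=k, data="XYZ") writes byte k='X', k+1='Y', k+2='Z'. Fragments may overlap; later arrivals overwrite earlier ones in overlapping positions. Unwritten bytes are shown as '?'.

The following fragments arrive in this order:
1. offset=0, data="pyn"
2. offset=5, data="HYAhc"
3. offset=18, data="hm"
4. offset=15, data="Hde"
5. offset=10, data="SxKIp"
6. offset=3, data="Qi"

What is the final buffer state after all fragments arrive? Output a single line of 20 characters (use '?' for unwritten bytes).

Fragment 1: offset=0 data="pyn" -> buffer=pyn?????????????????
Fragment 2: offset=5 data="HYAhc" -> buffer=pyn??HYAhc??????????
Fragment 3: offset=18 data="hm" -> buffer=pyn??HYAhc????????hm
Fragment 4: offset=15 data="Hde" -> buffer=pyn??HYAhc?????Hdehm
Fragment 5: offset=10 data="SxKIp" -> buffer=pyn??HYAhcSxKIpHdehm
Fragment 6: offset=3 data="Qi" -> buffer=pynQiHYAhcSxKIpHdehm

Answer: pynQiHYAhcSxKIpHdehm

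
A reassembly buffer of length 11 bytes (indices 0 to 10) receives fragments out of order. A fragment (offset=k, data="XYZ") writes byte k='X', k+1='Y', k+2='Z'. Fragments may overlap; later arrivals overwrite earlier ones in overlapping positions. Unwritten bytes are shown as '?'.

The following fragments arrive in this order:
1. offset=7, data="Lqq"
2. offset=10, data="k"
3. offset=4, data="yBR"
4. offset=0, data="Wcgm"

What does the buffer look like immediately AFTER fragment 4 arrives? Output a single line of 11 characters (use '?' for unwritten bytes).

Answer: WcgmyBRLqqk

Derivation:
Fragment 1: offset=7 data="Lqq" -> buffer=???????Lqq?
Fragment 2: offset=10 data="k" -> buffer=???????Lqqk
Fragment 3: offset=4 data="yBR" -> buffer=????yBRLqqk
Fragment 4: offset=0 data="Wcgm" -> buffer=WcgmyBRLqqk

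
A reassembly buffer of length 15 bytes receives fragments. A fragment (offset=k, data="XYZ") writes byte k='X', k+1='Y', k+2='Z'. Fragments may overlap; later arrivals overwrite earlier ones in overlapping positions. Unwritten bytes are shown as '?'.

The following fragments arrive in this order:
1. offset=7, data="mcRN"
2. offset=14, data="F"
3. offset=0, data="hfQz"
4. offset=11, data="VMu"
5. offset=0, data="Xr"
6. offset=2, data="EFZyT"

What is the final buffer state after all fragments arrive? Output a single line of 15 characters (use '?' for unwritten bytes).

Answer: XrEFZyTmcRNVMuF

Derivation:
Fragment 1: offset=7 data="mcRN" -> buffer=???????mcRN????
Fragment 2: offset=14 data="F" -> buffer=???????mcRN???F
Fragment 3: offset=0 data="hfQz" -> buffer=hfQz???mcRN???F
Fragment 4: offset=11 data="VMu" -> buffer=hfQz???mcRNVMuF
Fragment 5: offset=0 data="Xr" -> buffer=XrQz???mcRNVMuF
Fragment 6: offset=2 data="EFZyT" -> buffer=XrEFZyTmcRNVMuF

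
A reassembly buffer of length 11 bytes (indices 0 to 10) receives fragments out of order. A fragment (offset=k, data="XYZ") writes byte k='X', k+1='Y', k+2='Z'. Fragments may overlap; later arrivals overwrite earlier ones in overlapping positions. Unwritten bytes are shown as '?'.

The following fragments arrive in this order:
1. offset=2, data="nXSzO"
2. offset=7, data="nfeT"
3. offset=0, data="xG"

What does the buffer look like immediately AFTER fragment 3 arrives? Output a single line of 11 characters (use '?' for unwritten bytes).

Fragment 1: offset=2 data="nXSzO" -> buffer=??nXSzO????
Fragment 2: offset=7 data="nfeT" -> buffer=??nXSzOnfeT
Fragment 3: offset=0 data="xG" -> buffer=xGnXSzOnfeT

Answer: xGnXSzOnfeT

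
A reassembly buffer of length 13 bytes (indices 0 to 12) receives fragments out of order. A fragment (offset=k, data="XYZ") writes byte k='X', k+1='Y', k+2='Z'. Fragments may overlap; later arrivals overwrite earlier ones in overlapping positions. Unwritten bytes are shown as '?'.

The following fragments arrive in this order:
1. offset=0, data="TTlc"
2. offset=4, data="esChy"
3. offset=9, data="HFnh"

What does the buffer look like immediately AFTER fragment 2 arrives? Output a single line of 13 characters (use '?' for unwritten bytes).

Fragment 1: offset=0 data="TTlc" -> buffer=TTlc?????????
Fragment 2: offset=4 data="esChy" -> buffer=TTlcesChy????

Answer: TTlcesChy????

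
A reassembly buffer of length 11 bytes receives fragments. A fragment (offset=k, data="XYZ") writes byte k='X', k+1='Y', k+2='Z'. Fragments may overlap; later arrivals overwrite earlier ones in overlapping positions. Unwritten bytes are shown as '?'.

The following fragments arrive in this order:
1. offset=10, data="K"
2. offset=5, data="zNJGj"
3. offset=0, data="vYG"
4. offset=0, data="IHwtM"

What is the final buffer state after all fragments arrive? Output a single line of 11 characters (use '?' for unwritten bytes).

Answer: IHwtMzNJGjK

Derivation:
Fragment 1: offset=10 data="K" -> buffer=??????????K
Fragment 2: offset=5 data="zNJGj" -> buffer=?????zNJGjK
Fragment 3: offset=0 data="vYG" -> buffer=vYG??zNJGjK
Fragment 4: offset=0 data="IHwtM" -> buffer=IHwtMzNJGjK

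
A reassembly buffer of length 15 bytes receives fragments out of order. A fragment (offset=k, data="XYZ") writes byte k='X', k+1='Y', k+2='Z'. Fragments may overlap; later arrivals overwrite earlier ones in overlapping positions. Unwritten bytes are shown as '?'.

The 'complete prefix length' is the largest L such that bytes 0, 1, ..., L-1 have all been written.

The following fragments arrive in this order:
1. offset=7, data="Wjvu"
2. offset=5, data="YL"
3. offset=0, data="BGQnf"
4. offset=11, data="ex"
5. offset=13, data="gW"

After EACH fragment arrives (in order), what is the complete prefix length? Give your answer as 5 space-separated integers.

Fragment 1: offset=7 data="Wjvu" -> buffer=???????Wjvu???? -> prefix_len=0
Fragment 2: offset=5 data="YL" -> buffer=?????YLWjvu???? -> prefix_len=0
Fragment 3: offset=0 data="BGQnf" -> buffer=BGQnfYLWjvu???? -> prefix_len=11
Fragment 4: offset=11 data="ex" -> buffer=BGQnfYLWjvuex?? -> prefix_len=13
Fragment 5: offset=13 data="gW" -> buffer=BGQnfYLWjvuexgW -> prefix_len=15

Answer: 0 0 11 13 15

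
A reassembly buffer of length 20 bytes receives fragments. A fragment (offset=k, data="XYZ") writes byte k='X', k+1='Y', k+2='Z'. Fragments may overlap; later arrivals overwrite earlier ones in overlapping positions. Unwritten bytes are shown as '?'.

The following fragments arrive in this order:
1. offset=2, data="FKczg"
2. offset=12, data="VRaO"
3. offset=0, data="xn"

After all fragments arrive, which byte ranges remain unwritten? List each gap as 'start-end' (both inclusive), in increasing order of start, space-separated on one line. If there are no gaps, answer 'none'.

Answer: 7-11 16-19

Derivation:
Fragment 1: offset=2 len=5
Fragment 2: offset=12 len=4
Fragment 3: offset=0 len=2
Gaps: 7-11 16-19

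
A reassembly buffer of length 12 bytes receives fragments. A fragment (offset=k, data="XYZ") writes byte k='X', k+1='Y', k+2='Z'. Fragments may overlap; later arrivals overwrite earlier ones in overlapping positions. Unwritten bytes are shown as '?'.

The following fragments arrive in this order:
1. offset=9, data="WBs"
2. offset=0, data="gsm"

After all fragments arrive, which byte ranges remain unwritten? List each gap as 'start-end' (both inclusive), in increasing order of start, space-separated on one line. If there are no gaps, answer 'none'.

Fragment 1: offset=9 len=3
Fragment 2: offset=0 len=3
Gaps: 3-8

Answer: 3-8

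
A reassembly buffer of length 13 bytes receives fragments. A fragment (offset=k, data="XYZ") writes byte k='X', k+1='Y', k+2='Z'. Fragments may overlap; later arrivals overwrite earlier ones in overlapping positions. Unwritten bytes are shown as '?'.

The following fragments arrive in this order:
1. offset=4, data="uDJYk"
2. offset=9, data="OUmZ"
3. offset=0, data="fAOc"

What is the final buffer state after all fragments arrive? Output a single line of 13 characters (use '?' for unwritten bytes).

Answer: fAOcuDJYkOUmZ

Derivation:
Fragment 1: offset=4 data="uDJYk" -> buffer=????uDJYk????
Fragment 2: offset=9 data="OUmZ" -> buffer=????uDJYkOUmZ
Fragment 3: offset=0 data="fAOc" -> buffer=fAOcuDJYkOUmZ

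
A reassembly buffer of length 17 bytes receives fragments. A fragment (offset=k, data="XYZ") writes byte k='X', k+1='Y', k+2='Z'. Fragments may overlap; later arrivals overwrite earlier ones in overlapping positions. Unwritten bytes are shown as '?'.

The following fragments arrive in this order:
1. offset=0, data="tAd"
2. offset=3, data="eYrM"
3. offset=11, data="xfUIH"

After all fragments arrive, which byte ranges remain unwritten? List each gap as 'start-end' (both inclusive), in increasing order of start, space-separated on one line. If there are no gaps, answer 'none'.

Fragment 1: offset=0 len=3
Fragment 2: offset=3 len=4
Fragment 3: offset=11 len=5
Gaps: 7-10 16-16

Answer: 7-10 16-16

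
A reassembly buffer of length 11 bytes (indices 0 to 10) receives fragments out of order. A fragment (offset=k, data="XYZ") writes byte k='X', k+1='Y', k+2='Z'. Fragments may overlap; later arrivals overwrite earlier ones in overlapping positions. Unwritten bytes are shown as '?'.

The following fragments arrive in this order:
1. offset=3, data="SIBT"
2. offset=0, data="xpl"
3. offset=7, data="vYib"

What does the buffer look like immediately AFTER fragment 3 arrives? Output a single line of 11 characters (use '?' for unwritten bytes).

Fragment 1: offset=3 data="SIBT" -> buffer=???SIBT????
Fragment 2: offset=0 data="xpl" -> buffer=xplSIBT????
Fragment 3: offset=7 data="vYib" -> buffer=xplSIBTvYib

Answer: xplSIBTvYib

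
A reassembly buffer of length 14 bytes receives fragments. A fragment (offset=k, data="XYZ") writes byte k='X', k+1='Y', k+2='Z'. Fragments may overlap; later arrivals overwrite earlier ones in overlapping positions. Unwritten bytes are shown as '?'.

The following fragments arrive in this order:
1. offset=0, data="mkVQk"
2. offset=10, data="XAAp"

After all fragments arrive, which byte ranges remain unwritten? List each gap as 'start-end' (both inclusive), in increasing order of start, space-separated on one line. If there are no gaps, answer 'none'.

Fragment 1: offset=0 len=5
Fragment 2: offset=10 len=4
Gaps: 5-9

Answer: 5-9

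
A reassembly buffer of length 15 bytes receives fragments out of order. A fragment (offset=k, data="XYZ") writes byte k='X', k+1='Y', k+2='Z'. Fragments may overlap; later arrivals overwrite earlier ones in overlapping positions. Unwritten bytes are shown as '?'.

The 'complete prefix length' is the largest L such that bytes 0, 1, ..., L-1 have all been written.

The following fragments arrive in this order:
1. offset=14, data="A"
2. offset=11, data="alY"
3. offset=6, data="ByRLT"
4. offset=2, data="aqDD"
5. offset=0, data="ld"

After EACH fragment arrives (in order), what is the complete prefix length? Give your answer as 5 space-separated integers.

Fragment 1: offset=14 data="A" -> buffer=??????????????A -> prefix_len=0
Fragment 2: offset=11 data="alY" -> buffer=???????????alYA -> prefix_len=0
Fragment 3: offset=6 data="ByRLT" -> buffer=??????ByRLTalYA -> prefix_len=0
Fragment 4: offset=2 data="aqDD" -> buffer=??aqDDByRLTalYA -> prefix_len=0
Fragment 5: offset=0 data="ld" -> buffer=ldaqDDByRLTalYA -> prefix_len=15

Answer: 0 0 0 0 15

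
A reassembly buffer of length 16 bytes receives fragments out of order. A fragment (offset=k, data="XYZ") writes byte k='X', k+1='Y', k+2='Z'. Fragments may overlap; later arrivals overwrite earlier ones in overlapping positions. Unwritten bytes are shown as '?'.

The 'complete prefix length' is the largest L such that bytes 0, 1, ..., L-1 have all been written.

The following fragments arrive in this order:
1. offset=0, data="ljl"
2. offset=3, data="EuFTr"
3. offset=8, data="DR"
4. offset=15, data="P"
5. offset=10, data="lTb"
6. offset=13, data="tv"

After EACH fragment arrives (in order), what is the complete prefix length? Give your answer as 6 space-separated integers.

Fragment 1: offset=0 data="ljl" -> buffer=ljl????????????? -> prefix_len=3
Fragment 2: offset=3 data="EuFTr" -> buffer=ljlEuFTr???????? -> prefix_len=8
Fragment 3: offset=8 data="DR" -> buffer=ljlEuFTrDR?????? -> prefix_len=10
Fragment 4: offset=15 data="P" -> buffer=ljlEuFTrDR?????P -> prefix_len=10
Fragment 5: offset=10 data="lTb" -> buffer=ljlEuFTrDRlTb??P -> prefix_len=13
Fragment 6: offset=13 data="tv" -> buffer=ljlEuFTrDRlTbtvP -> prefix_len=16

Answer: 3 8 10 10 13 16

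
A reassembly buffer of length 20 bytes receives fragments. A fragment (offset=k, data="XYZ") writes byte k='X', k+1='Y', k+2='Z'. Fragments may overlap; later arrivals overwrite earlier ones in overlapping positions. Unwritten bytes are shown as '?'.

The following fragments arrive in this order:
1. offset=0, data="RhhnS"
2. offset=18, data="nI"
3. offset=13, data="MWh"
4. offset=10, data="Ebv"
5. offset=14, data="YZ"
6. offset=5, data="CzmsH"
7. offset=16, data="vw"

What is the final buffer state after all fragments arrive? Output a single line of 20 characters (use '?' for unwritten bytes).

Answer: RhhnSCzmsHEbvMYZvwnI

Derivation:
Fragment 1: offset=0 data="RhhnS" -> buffer=RhhnS???????????????
Fragment 2: offset=18 data="nI" -> buffer=RhhnS?????????????nI
Fragment 3: offset=13 data="MWh" -> buffer=RhhnS????????MWh??nI
Fragment 4: offset=10 data="Ebv" -> buffer=RhhnS?????EbvMWh??nI
Fragment 5: offset=14 data="YZ" -> buffer=RhhnS?????EbvMYZ??nI
Fragment 6: offset=5 data="CzmsH" -> buffer=RhhnSCzmsHEbvMYZ??nI
Fragment 7: offset=16 data="vw" -> buffer=RhhnSCzmsHEbvMYZvwnI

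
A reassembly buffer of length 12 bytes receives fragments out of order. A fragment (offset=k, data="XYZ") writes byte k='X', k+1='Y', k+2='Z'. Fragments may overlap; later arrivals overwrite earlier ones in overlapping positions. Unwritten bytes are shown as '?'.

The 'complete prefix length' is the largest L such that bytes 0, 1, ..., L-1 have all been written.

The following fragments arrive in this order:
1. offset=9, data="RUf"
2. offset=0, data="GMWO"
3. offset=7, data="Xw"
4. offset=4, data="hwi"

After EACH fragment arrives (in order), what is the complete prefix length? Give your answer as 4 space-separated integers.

Answer: 0 4 4 12

Derivation:
Fragment 1: offset=9 data="RUf" -> buffer=?????????RUf -> prefix_len=0
Fragment 2: offset=0 data="GMWO" -> buffer=GMWO?????RUf -> prefix_len=4
Fragment 3: offset=7 data="Xw" -> buffer=GMWO???XwRUf -> prefix_len=4
Fragment 4: offset=4 data="hwi" -> buffer=GMWOhwiXwRUf -> prefix_len=12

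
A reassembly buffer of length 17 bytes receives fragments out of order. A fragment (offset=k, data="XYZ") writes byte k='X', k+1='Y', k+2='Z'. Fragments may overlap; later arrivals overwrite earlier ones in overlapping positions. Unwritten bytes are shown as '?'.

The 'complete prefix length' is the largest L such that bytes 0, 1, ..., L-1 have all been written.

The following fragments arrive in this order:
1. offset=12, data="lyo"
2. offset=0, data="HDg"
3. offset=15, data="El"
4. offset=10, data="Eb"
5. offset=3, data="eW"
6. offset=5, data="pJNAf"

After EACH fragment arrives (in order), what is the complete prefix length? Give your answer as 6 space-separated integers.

Fragment 1: offset=12 data="lyo" -> buffer=????????????lyo?? -> prefix_len=0
Fragment 2: offset=0 data="HDg" -> buffer=HDg?????????lyo?? -> prefix_len=3
Fragment 3: offset=15 data="El" -> buffer=HDg?????????lyoEl -> prefix_len=3
Fragment 4: offset=10 data="Eb" -> buffer=HDg???????EblyoEl -> prefix_len=3
Fragment 5: offset=3 data="eW" -> buffer=HDgeW?????EblyoEl -> prefix_len=5
Fragment 6: offset=5 data="pJNAf" -> buffer=HDgeWpJNAfEblyoEl -> prefix_len=17

Answer: 0 3 3 3 5 17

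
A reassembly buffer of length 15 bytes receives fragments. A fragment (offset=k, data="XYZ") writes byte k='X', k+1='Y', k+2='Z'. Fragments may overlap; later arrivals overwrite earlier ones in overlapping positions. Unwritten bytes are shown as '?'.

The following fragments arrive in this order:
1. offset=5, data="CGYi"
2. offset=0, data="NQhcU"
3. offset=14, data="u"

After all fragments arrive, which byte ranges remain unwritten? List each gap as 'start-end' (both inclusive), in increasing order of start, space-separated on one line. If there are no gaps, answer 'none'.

Fragment 1: offset=5 len=4
Fragment 2: offset=0 len=5
Fragment 3: offset=14 len=1
Gaps: 9-13

Answer: 9-13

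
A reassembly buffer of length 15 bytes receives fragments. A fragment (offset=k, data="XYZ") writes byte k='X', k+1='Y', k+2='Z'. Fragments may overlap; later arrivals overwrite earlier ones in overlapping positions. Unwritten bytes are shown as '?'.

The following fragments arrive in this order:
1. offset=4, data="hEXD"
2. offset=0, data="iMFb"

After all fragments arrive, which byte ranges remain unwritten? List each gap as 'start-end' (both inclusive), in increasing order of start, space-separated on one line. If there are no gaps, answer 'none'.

Fragment 1: offset=4 len=4
Fragment 2: offset=0 len=4
Gaps: 8-14

Answer: 8-14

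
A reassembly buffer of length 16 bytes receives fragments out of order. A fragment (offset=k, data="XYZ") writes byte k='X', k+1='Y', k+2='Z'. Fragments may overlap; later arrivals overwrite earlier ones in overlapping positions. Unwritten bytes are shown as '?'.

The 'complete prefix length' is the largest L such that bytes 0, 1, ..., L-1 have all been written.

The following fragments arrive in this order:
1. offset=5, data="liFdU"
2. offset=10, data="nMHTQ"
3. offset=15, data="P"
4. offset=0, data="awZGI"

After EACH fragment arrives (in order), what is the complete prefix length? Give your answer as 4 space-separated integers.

Answer: 0 0 0 16

Derivation:
Fragment 1: offset=5 data="liFdU" -> buffer=?????liFdU?????? -> prefix_len=0
Fragment 2: offset=10 data="nMHTQ" -> buffer=?????liFdUnMHTQ? -> prefix_len=0
Fragment 3: offset=15 data="P" -> buffer=?????liFdUnMHTQP -> prefix_len=0
Fragment 4: offset=0 data="awZGI" -> buffer=awZGIliFdUnMHTQP -> prefix_len=16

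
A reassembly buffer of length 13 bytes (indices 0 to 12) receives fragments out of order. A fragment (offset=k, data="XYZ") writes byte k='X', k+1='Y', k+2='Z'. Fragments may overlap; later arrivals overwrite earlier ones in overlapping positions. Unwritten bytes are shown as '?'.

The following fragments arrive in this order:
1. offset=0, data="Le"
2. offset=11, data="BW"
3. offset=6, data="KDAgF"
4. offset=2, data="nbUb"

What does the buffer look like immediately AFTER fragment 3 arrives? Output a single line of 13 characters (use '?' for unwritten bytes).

Fragment 1: offset=0 data="Le" -> buffer=Le???????????
Fragment 2: offset=11 data="BW" -> buffer=Le?????????BW
Fragment 3: offset=6 data="KDAgF" -> buffer=Le????KDAgFBW

Answer: Le????KDAgFBW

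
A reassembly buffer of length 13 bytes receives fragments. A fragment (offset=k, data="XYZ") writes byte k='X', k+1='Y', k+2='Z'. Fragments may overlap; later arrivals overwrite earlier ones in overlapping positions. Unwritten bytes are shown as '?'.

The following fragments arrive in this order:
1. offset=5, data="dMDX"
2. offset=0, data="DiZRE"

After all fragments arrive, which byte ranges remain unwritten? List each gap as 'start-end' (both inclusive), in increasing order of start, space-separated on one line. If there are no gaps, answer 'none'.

Answer: 9-12

Derivation:
Fragment 1: offset=5 len=4
Fragment 2: offset=0 len=5
Gaps: 9-12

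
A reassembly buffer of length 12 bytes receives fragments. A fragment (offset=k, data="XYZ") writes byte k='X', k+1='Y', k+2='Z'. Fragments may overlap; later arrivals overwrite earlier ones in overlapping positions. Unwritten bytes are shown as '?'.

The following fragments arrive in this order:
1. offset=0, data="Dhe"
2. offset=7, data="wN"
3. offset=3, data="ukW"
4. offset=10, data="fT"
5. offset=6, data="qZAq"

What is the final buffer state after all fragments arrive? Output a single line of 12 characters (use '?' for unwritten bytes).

Answer: DheukWqZAqfT

Derivation:
Fragment 1: offset=0 data="Dhe" -> buffer=Dhe?????????
Fragment 2: offset=7 data="wN" -> buffer=Dhe????wN???
Fragment 3: offset=3 data="ukW" -> buffer=DheukW?wN???
Fragment 4: offset=10 data="fT" -> buffer=DheukW?wN?fT
Fragment 5: offset=6 data="qZAq" -> buffer=DheukWqZAqfT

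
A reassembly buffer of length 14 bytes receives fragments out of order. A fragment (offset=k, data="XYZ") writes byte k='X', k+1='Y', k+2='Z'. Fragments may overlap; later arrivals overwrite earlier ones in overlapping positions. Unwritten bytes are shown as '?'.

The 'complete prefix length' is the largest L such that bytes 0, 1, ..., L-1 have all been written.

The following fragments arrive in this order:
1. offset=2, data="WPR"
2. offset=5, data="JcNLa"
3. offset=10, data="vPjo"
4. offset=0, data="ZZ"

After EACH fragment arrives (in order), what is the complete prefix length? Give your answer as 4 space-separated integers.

Fragment 1: offset=2 data="WPR" -> buffer=??WPR????????? -> prefix_len=0
Fragment 2: offset=5 data="JcNLa" -> buffer=??WPRJcNLa???? -> prefix_len=0
Fragment 3: offset=10 data="vPjo" -> buffer=??WPRJcNLavPjo -> prefix_len=0
Fragment 4: offset=0 data="ZZ" -> buffer=ZZWPRJcNLavPjo -> prefix_len=14

Answer: 0 0 0 14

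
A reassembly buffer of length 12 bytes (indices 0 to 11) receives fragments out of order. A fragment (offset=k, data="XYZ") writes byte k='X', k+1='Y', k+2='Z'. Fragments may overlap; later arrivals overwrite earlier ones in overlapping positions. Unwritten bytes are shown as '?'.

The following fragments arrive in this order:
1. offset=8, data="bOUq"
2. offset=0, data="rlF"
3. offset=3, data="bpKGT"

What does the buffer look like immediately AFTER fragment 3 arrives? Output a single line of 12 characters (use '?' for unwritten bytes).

Fragment 1: offset=8 data="bOUq" -> buffer=????????bOUq
Fragment 2: offset=0 data="rlF" -> buffer=rlF?????bOUq
Fragment 3: offset=3 data="bpKGT" -> buffer=rlFbpKGTbOUq

Answer: rlFbpKGTbOUq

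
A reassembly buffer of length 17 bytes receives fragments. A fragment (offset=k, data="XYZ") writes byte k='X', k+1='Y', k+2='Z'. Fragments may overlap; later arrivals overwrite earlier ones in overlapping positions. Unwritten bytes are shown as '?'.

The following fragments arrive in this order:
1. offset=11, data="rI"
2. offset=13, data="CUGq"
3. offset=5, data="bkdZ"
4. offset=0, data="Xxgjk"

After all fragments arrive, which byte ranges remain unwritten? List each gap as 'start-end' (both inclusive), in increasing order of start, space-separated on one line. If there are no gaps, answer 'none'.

Fragment 1: offset=11 len=2
Fragment 2: offset=13 len=4
Fragment 3: offset=5 len=4
Fragment 4: offset=0 len=5
Gaps: 9-10

Answer: 9-10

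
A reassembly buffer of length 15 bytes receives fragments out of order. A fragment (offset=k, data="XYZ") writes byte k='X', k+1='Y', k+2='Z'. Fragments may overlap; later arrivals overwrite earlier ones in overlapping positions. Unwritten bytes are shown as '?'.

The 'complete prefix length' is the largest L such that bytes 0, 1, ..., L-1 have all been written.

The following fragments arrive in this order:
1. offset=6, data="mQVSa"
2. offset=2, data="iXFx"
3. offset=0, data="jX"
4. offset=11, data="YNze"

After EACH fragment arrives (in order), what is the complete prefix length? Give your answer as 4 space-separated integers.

Answer: 0 0 11 15

Derivation:
Fragment 1: offset=6 data="mQVSa" -> buffer=??????mQVSa???? -> prefix_len=0
Fragment 2: offset=2 data="iXFx" -> buffer=??iXFxmQVSa???? -> prefix_len=0
Fragment 3: offset=0 data="jX" -> buffer=jXiXFxmQVSa???? -> prefix_len=11
Fragment 4: offset=11 data="YNze" -> buffer=jXiXFxmQVSaYNze -> prefix_len=15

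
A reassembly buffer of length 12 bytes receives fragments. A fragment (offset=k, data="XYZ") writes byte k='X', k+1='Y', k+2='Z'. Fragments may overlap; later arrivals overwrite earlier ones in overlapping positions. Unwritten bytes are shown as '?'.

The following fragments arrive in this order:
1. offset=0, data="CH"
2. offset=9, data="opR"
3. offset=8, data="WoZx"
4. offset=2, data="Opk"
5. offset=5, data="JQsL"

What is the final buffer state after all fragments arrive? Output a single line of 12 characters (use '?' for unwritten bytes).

Fragment 1: offset=0 data="CH" -> buffer=CH??????????
Fragment 2: offset=9 data="opR" -> buffer=CH???????opR
Fragment 3: offset=8 data="WoZx" -> buffer=CH??????WoZx
Fragment 4: offset=2 data="Opk" -> buffer=CHOpk???WoZx
Fragment 5: offset=5 data="JQsL" -> buffer=CHOpkJQsLoZx

Answer: CHOpkJQsLoZx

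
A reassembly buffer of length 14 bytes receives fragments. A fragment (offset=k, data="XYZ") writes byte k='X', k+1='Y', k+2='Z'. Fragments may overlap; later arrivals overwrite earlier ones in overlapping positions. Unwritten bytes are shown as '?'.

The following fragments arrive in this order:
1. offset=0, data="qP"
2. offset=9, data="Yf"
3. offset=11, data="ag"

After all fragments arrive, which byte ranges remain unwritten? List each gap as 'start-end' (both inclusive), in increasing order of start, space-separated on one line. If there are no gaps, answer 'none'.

Fragment 1: offset=0 len=2
Fragment 2: offset=9 len=2
Fragment 3: offset=11 len=2
Gaps: 2-8 13-13

Answer: 2-8 13-13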